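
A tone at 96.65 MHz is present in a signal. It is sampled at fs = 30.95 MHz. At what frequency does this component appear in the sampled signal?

3.8 MHz

96.65 MHz mod fs = 3.8 MHz.
3.8 MHz ≤ fs/2 = 15.475 MHz, appears at 3.8 MHz.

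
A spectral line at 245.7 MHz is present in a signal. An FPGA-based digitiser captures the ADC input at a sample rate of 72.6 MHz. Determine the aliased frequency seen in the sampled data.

245.7 MHz mod fs = 27.9 MHz.
27.9 MHz ≤ fs/2 = 36.3 MHz, appears at 27.9 MHz.

27.9 MHz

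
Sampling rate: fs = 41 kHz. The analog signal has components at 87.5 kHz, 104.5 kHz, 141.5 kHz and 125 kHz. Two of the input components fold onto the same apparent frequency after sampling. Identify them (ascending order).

fs/2 = 20.5 kHz.
87.5 kHz mod fs = 5.5 kHz.
5.5 kHz ≤ fs/2 = 20.5 kHz, appears at 5.5 kHz.
104.5 kHz mod fs = 22.5 kHz.
22.5 kHz > fs/2 = 20.5 kHz, folds to fs − 22.5 kHz = 18.5 kHz.
141.5 kHz mod fs = 18.5 kHz.
18.5 kHz ≤ fs/2 = 20.5 kHz, appears at 18.5 kHz.
125 kHz mod fs = 2 kHz.
2 kHz ≤ fs/2 = 20.5 kHz, appears at 2 kHz.
104.5 kHz and 141.5 kHz both map to 18.5 kHz.

104.5 kHz, 141.5 kHz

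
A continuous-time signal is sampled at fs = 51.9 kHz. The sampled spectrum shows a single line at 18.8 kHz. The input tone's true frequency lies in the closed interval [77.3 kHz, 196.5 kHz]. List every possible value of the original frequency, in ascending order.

Frequencies that alias to 18.8 kHz are k·fs ± 18.8 kHz for integer k ≥ 0.
k=0: 18.8 kHz.
k=1: 33.1 kHz, 70.7 kHz.
k=2: 85 kHz, 122.6 kHz.
k=3: 136.9 kHz, 174.5 kHz.
k=4: 188.8 kHz, 226.4 kHz.
k=5: 240.7 kHz, 278.3 kHz.
Within [77.3 kHz, 196.5 kHz]: 85 kHz, 122.6 kHz, 136.9 kHz, 174.5 kHz, 188.8 kHz.

85 kHz, 122.6 kHz, 136.9 kHz, 174.5 kHz, 188.8 kHz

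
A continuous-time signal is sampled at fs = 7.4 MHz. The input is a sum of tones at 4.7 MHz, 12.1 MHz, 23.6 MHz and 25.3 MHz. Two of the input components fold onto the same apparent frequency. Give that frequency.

fs/2 = 3.7 MHz.
4.7 MHz > fs/2 = 3.7 MHz, folds to fs − 4.7 MHz = 2.7 MHz.
12.1 MHz mod fs = 4.7 MHz.
4.7 MHz > fs/2 = 3.7 MHz, folds to fs − 4.7 MHz = 2.7 MHz.
23.6 MHz mod fs = 1.4 MHz.
1.4 MHz ≤ fs/2 = 3.7 MHz, appears at 1.4 MHz.
25.3 MHz mod fs = 3.1 MHz.
3.1 MHz ≤ fs/2 = 3.7 MHz, appears at 3.1 MHz.
4.7 MHz and 12.1 MHz both map to 2.7 MHz.

2.7 MHz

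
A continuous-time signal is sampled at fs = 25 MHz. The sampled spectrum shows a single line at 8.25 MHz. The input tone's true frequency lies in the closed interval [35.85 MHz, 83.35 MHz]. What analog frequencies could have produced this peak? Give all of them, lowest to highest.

Frequencies that alias to 8.25 MHz are k·fs ± 8.25 MHz for integer k ≥ 0.
k=0: 8.25 MHz.
k=1: 16.75 MHz, 33.25 MHz.
k=2: 41.75 MHz, 58.25 MHz.
k=3: 66.75 MHz, 83.25 MHz.
k=4: 91.75 MHz, 108.25 MHz.
Within [35.85 MHz, 83.35 MHz]: 41.75 MHz, 58.25 MHz, 66.75 MHz, 83.25 MHz.

41.75 MHz, 58.25 MHz, 66.75 MHz, 83.25 MHz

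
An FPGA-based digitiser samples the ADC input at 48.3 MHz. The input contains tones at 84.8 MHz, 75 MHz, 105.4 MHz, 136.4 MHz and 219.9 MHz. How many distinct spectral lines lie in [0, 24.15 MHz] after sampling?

fs/2 = 24.15 MHz.
84.8 MHz mod fs = 36.5 MHz.
36.5 MHz > fs/2 = 24.15 MHz, folds to fs − 36.5 MHz = 11.8 MHz.
75 MHz mod fs = 26.7 MHz.
26.7 MHz > fs/2 = 24.15 MHz, folds to fs − 26.7 MHz = 21.6 MHz.
105.4 MHz mod fs = 8.8 MHz.
8.8 MHz ≤ fs/2 = 24.15 MHz, appears at 8.8 MHz.
136.4 MHz mod fs = 39.8 MHz.
39.8 MHz > fs/2 = 24.15 MHz, folds to fs − 39.8 MHz = 8.5 MHz.
219.9 MHz mod fs = 26.7 MHz.
26.7 MHz > fs/2 = 24.15 MHz, folds to fs − 26.7 MHz = 21.6 MHz.
Distinct values: {8.5 MHz, 8.8 MHz, 11.8 MHz, 21.6 MHz} → 4.

4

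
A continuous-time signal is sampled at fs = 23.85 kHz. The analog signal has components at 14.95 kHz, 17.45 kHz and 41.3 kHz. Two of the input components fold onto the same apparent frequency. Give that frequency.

fs/2 = 11.925 kHz.
14.95 kHz > fs/2 = 11.925 kHz, folds to fs − 14.95 kHz = 8.9 kHz.
17.45 kHz > fs/2 = 11.925 kHz, folds to fs − 17.45 kHz = 6.4 kHz.
41.3 kHz mod fs = 17.45 kHz.
17.45 kHz > fs/2 = 11.925 kHz, folds to fs − 17.45 kHz = 6.4 kHz.
17.45 kHz and 41.3 kHz both map to 6.4 kHz.

6.4 kHz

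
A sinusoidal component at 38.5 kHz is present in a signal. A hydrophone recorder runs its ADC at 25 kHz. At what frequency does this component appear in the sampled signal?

38.5 kHz mod fs = 13.5 kHz.
13.5 kHz > fs/2 = 12.5 kHz, folds to fs − 13.5 kHz = 11.5 kHz.

11.5 kHz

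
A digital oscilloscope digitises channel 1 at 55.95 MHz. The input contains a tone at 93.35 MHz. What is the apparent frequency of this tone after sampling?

18.55 MHz

93.35 MHz mod fs = 37.4 MHz.
37.4 MHz > fs/2 = 27.975 MHz, folds to fs − 37.4 MHz = 18.55 MHz.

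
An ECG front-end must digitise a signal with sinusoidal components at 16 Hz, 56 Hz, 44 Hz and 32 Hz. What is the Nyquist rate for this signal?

Highest-frequency component: 56 Hz.
Nyquist rate = 2 × 56 Hz = 112 Hz.

112 Hz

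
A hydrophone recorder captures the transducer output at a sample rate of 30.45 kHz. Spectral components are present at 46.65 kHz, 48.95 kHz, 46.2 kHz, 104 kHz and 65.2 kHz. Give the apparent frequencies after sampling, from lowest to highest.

fs/2 = 15.225 kHz.
46.65 kHz mod fs = 16.2 kHz.
16.2 kHz > fs/2 = 15.225 kHz, folds to fs − 16.2 kHz = 14.25 kHz.
48.95 kHz mod fs = 18.5 kHz.
18.5 kHz > fs/2 = 15.225 kHz, folds to fs − 18.5 kHz = 11.95 kHz.
46.2 kHz mod fs = 15.75 kHz.
15.75 kHz > fs/2 = 15.225 kHz, folds to fs − 15.75 kHz = 14.7 kHz.
104 kHz mod fs = 12.65 kHz.
12.65 kHz ≤ fs/2 = 15.225 kHz, appears at 12.65 kHz.
65.2 kHz mod fs = 4.3 kHz.
4.3 kHz ≤ fs/2 = 15.225 kHz, appears at 4.3 kHz.
Distinct values: {4.3 kHz, 11.95 kHz, 12.65 kHz, 14.25 kHz, 14.7 kHz}.

4.3 kHz, 11.95 kHz, 12.65 kHz, 14.25 kHz, 14.7 kHz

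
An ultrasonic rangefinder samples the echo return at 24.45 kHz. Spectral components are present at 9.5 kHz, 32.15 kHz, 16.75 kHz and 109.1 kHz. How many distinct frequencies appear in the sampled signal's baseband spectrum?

fs/2 = 12.225 kHz.
9.5 kHz ≤ fs/2 = 12.225 kHz, passes unchanged.
32.15 kHz mod fs = 7.7 kHz.
7.7 kHz ≤ fs/2 = 12.225 kHz, appears at 7.7 kHz.
16.75 kHz > fs/2 = 12.225 kHz, folds to fs − 16.75 kHz = 7.7 kHz.
109.1 kHz mod fs = 11.3 kHz.
11.3 kHz ≤ fs/2 = 12.225 kHz, appears at 11.3 kHz.
Distinct values: {7.7 kHz, 9.5 kHz, 11.3 kHz} → 3.

3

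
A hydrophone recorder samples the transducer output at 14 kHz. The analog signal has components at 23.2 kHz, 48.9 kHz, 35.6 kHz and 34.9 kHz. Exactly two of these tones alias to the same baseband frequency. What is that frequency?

6.9 kHz

fs/2 = 7 kHz.
23.2 kHz mod fs = 9.2 kHz.
9.2 kHz > fs/2 = 7 kHz, folds to fs − 9.2 kHz = 4.8 kHz.
48.9 kHz mod fs = 6.9 kHz.
6.9 kHz ≤ fs/2 = 7 kHz, appears at 6.9 kHz.
35.6 kHz mod fs = 7.6 kHz.
7.6 kHz > fs/2 = 7 kHz, folds to fs − 7.6 kHz = 6.4 kHz.
34.9 kHz mod fs = 6.9 kHz.
6.9 kHz ≤ fs/2 = 7 kHz, appears at 6.9 kHz.
34.9 kHz and 48.9 kHz both map to 6.9 kHz.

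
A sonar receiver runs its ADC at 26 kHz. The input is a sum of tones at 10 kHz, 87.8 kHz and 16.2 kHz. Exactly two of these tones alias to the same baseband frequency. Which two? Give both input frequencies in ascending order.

fs/2 = 13 kHz.
10 kHz ≤ fs/2 = 13 kHz, passes unchanged.
87.8 kHz mod fs = 9.8 kHz.
9.8 kHz ≤ fs/2 = 13 kHz, appears at 9.8 kHz.
16.2 kHz > fs/2 = 13 kHz, folds to fs − 16.2 kHz = 9.8 kHz.
16.2 kHz and 87.8 kHz both map to 9.8 kHz.

16.2 kHz, 87.8 kHz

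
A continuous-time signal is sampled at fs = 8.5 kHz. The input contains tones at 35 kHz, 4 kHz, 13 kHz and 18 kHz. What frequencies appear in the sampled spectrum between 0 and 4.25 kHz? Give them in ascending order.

1 kHz, 4 kHz

fs/2 = 4.25 kHz.
35 kHz mod fs = 1 kHz.
1 kHz ≤ fs/2 = 4.25 kHz, appears at 1 kHz.
4 kHz ≤ fs/2 = 4.25 kHz, passes unchanged.
13 kHz mod fs = 4.5 kHz.
4.5 kHz > fs/2 = 4.25 kHz, folds to fs − 4.5 kHz = 4 kHz.
18 kHz mod fs = 1 kHz.
1 kHz ≤ fs/2 = 4.25 kHz, appears at 1 kHz.
Distinct values: {1 kHz, 4 kHz}.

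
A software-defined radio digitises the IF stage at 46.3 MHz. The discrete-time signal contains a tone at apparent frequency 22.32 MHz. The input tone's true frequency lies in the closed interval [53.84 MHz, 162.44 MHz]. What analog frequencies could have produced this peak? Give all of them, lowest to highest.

Frequencies that alias to 22.32 MHz are k·fs ± 22.32 MHz for integer k ≥ 0.
k=0: 22.32 MHz.
k=1: 23.98 MHz, 68.62 MHz.
k=2: 70.28 MHz, 114.92 MHz.
k=3: 116.58 MHz, 161.22 MHz.
k=4: 162.88 MHz, 207.52 MHz.
Within [53.84 MHz, 162.44 MHz]: 68.62 MHz, 70.28 MHz, 114.92 MHz, 116.58 MHz, 161.22 MHz.

68.62 MHz, 70.28 MHz, 114.92 MHz, 116.58 MHz, 161.22 MHz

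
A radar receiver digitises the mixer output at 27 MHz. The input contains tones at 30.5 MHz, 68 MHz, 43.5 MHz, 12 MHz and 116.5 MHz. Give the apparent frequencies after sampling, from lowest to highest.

3.5 MHz, 8.5 MHz, 10.5 MHz, 12 MHz, 13 MHz

fs/2 = 13.5 MHz.
30.5 MHz mod fs = 3.5 MHz.
3.5 MHz ≤ fs/2 = 13.5 MHz, appears at 3.5 MHz.
68 MHz mod fs = 14 MHz.
14 MHz > fs/2 = 13.5 MHz, folds to fs − 14 MHz = 13 MHz.
43.5 MHz mod fs = 16.5 MHz.
16.5 MHz > fs/2 = 13.5 MHz, folds to fs − 16.5 MHz = 10.5 MHz.
12 MHz ≤ fs/2 = 13.5 MHz, passes unchanged.
116.5 MHz mod fs = 8.5 MHz.
8.5 MHz ≤ fs/2 = 13.5 MHz, appears at 8.5 MHz.
Distinct values: {3.5 MHz, 8.5 MHz, 10.5 MHz, 12 MHz, 13 MHz}.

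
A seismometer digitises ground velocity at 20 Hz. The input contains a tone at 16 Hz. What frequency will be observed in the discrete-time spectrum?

16 Hz > fs/2 = 10 Hz, folds to fs − 16 Hz = 4 Hz.

4 Hz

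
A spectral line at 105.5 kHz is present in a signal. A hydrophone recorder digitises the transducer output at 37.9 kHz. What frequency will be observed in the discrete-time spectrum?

8.2 kHz

105.5 kHz mod fs = 29.7 kHz.
29.7 kHz > fs/2 = 18.95 kHz, folds to fs − 29.7 kHz = 8.2 kHz.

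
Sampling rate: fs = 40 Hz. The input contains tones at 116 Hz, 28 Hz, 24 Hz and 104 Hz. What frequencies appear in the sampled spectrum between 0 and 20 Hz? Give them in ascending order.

4 Hz, 12 Hz, 16 Hz

fs/2 = 20 Hz.
116 Hz mod fs = 36 Hz.
36 Hz > fs/2 = 20 Hz, folds to fs − 36 Hz = 4 Hz.
28 Hz > fs/2 = 20 Hz, folds to fs − 28 Hz = 12 Hz.
24 Hz > fs/2 = 20 Hz, folds to fs − 24 Hz = 16 Hz.
104 Hz mod fs = 24 Hz.
24 Hz > fs/2 = 20 Hz, folds to fs − 24 Hz = 16 Hz.
Distinct values: {4 Hz, 12 Hz, 16 Hz}.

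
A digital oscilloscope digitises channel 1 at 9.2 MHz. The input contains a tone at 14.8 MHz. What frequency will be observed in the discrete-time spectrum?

14.8 MHz mod fs = 5.6 MHz.
5.6 MHz > fs/2 = 4.6 MHz, folds to fs − 5.6 MHz = 3.6 MHz.

3.6 MHz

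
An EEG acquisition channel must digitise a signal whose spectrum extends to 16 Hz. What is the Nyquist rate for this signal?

Nyquist rate = 2 × 16 Hz = 32 Hz.

32 Hz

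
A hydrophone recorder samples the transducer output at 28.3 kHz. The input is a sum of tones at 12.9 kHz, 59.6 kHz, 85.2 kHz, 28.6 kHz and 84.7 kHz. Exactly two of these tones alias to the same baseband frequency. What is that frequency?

fs/2 = 14.15 kHz.
12.9 kHz ≤ fs/2 = 14.15 kHz, passes unchanged.
59.6 kHz mod fs = 3 kHz.
3 kHz ≤ fs/2 = 14.15 kHz, appears at 3 kHz.
85.2 kHz mod fs = 0.3 kHz.
0.3 kHz ≤ fs/2 = 14.15 kHz, appears at 0.3 kHz.
28.6 kHz mod fs = 0.3 kHz.
0.3 kHz ≤ fs/2 = 14.15 kHz, appears at 0.3 kHz.
84.7 kHz mod fs = 28.1 kHz.
28.1 kHz > fs/2 = 14.15 kHz, folds to fs − 28.1 kHz = 0.2 kHz.
28.6 kHz and 85.2 kHz both map to 0.3 kHz.

0.3 kHz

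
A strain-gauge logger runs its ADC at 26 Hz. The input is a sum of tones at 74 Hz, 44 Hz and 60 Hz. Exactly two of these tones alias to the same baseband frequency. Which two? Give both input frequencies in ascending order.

44 Hz, 60 Hz

fs/2 = 13 Hz.
74 Hz mod fs = 22 Hz.
22 Hz > fs/2 = 13 Hz, folds to fs − 22 Hz = 4 Hz.
44 Hz mod fs = 18 Hz.
18 Hz > fs/2 = 13 Hz, folds to fs − 18 Hz = 8 Hz.
60 Hz mod fs = 8 Hz.
8 Hz ≤ fs/2 = 13 Hz, appears at 8 Hz.
44 Hz and 60 Hz both map to 8 Hz.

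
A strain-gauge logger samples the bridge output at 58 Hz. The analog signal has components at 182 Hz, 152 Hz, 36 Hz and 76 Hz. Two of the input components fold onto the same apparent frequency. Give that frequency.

22 Hz

fs/2 = 29 Hz.
182 Hz mod fs = 8 Hz.
8 Hz ≤ fs/2 = 29 Hz, appears at 8 Hz.
152 Hz mod fs = 36 Hz.
36 Hz > fs/2 = 29 Hz, folds to fs − 36 Hz = 22 Hz.
36 Hz > fs/2 = 29 Hz, folds to fs − 36 Hz = 22 Hz.
76 Hz mod fs = 18 Hz.
18 Hz ≤ fs/2 = 29 Hz, appears at 18 Hz.
36 Hz and 152 Hz both map to 22 Hz.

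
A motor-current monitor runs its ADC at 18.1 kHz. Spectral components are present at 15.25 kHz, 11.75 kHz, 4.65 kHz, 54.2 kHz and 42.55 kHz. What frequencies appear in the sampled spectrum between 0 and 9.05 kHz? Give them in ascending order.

0.1 kHz, 2.85 kHz, 4.65 kHz, 6.35 kHz

fs/2 = 9.05 kHz.
15.25 kHz > fs/2 = 9.05 kHz, folds to fs − 15.25 kHz = 2.85 kHz.
11.75 kHz > fs/2 = 9.05 kHz, folds to fs − 11.75 kHz = 6.35 kHz.
4.65 kHz ≤ fs/2 = 9.05 kHz, passes unchanged.
54.2 kHz mod fs = 18 kHz.
18 kHz > fs/2 = 9.05 kHz, folds to fs − 18 kHz = 0.1 kHz.
42.55 kHz mod fs = 6.35 kHz.
6.35 kHz ≤ fs/2 = 9.05 kHz, appears at 6.35 kHz.
Distinct values: {0.1 kHz, 2.85 kHz, 4.65 kHz, 6.35 kHz}.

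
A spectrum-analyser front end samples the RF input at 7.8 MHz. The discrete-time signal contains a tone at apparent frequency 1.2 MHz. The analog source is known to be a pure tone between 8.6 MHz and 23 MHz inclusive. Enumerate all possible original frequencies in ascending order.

Frequencies that alias to 1.2 MHz are k·fs ± 1.2 MHz for integer k ≥ 0.
k=0: 1.2 MHz.
k=1: 6.6 MHz, 9 MHz.
k=2: 14.4 MHz, 16.8 MHz.
k=3: 22.2 MHz, 24.6 MHz.
k=4: 30 MHz, 32.4 MHz.
Within [8.6 MHz, 23 MHz]: 9 MHz, 14.4 MHz, 16.8 MHz, 22.2 MHz.

9 MHz, 14.4 MHz, 16.8 MHz, 22.2 MHz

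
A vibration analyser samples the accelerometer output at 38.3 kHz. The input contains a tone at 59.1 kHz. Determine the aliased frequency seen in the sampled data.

17.5 kHz

59.1 kHz mod fs = 20.8 kHz.
20.8 kHz > fs/2 = 19.15 kHz, folds to fs − 20.8 kHz = 17.5 kHz.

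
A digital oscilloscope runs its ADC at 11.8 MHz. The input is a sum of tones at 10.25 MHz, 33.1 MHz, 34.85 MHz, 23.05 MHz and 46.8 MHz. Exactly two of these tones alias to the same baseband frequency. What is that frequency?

fs/2 = 5.9 MHz.
10.25 MHz > fs/2 = 5.9 MHz, folds to fs − 10.25 MHz = 1.55 MHz.
33.1 MHz mod fs = 9.5 MHz.
9.5 MHz > fs/2 = 5.9 MHz, folds to fs − 9.5 MHz = 2.3 MHz.
34.85 MHz mod fs = 11.25 MHz.
11.25 MHz > fs/2 = 5.9 MHz, folds to fs − 11.25 MHz = 0.55 MHz.
23.05 MHz mod fs = 11.25 MHz.
11.25 MHz > fs/2 = 5.9 MHz, folds to fs − 11.25 MHz = 0.55 MHz.
46.8 MHz mod fs = 11.4 MHz.
11.4 MHz > fs/2 = 5.9 MHz, folds to fs − 11.4 MHz = 0.4 MHz.
23.05 MHz and 34.85 MHz both map to 0.55 MHz.

0.55 MHz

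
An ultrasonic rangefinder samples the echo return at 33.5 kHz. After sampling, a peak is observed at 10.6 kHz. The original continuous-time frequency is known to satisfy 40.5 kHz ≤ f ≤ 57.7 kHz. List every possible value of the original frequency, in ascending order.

Frequencies that alias to 10.6 kHz are k·fs ± 10.6 kHz for integer k ≥ 0.
k=0: 10.6 kHz.
k=1: 22.9 kHz, 44.1 kHz.
k=2: 56.4 kHz, 77.6 kHz.
k=3: 89.9 kHz, 111.1 kHz.
Within [40.5 kHz, 57.7 kHz]: 44.1 kHz, 56.4 kHz.

44.1 kHz, 56.4 kHz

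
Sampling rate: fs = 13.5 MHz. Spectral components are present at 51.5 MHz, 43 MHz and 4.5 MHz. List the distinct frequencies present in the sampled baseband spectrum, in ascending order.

2.5 MHz, 4.5 MHz

fs/2 = 6.75 MHz.
51.5 MHz mod fs = 11 MHz.
11 MHz > fs/2 = 6.75 MHz, folds to fs − 11 MHz = 2.5 MHz.
43 MHz mod fs = 2.5 MHz.
2.5 MHz ≤ fs/2 = 6.75 MHz, appears at 2.5 MHz.
4.5 MHz ≤ fs/2 = 6.75 MHz, passes unchanged.
Distinct values: {2.5 MHz, 4.5 MHz}.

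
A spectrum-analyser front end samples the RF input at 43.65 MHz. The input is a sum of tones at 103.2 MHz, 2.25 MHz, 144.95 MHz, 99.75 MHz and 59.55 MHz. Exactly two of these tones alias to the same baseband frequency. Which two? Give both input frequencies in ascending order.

fs/2 = 21.825 MHz.
103.2 MHz mod fs = 15.9 MHz.
15.9 MHz ≤ fs/2 = 21.825 MHz, appears at 15.9 MHz.
2.25 MHz ≤ fs/2 = 21.825 MHz, passes unchanged.
144.95 MHz mod fs = 14 MHz.
14 MHz ≤ fs/2 = 21.825 MHz, appears at 14 MHz.
99.75 MHz mod fs = 12.45 MHz.
12.45 MHz ≤ fs/2 = 21.825 MHz, appears at 12.45 MHz.
59.55 MHz mod fs = 15.9 MHz.
15.9 MHz ≤ fs/2 = 21.825 MHz, appears at 15.9 MHz.
59.55 MHz and 103.2 MHz both map to 15.9 MHz.

59.55 MHz, 103.2 MHz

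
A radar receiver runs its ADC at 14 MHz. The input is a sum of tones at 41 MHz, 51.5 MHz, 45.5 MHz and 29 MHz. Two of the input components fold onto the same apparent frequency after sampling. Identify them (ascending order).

29 MHz, 41 MHz

fs/2 = 7 MHz.
41 MHz mod fs = 13 MHz.
13 MHz > fs/2 = 7 MHz, folds to fs − 13 MHz = 1 MHz.
51.5 MHz mod fs = 9.5 MHz.
9.5 MHz > fs/2 = 7 MHz, folds to fs − 9.5 MHz = 4.5 MHz.
45.5 MHz mod fs = 3.5 MHz.
3.5 MHz ≤ fs/2 = 7 MHz, appears at 3.5 MHz.
29 MHz mod fs = 1 MHz.
1 MHz ≤ fs/2 = 7 MHz, appears at 1 MHz.
29 MHz and 41 MHz both map to 1 MHz.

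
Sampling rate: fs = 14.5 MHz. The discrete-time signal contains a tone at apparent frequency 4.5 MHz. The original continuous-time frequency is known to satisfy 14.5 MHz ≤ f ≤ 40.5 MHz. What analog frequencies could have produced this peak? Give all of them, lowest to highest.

19 MHz, 24.5 MHz, 33.5 MHz, 39 MHz

Frequencies that alias to 4.5 MHz are k·fs ± 4.5 MHz for integer k ≥ 0.
k=0: 4.5 MHz.
k=1: 10 MHz, 19 MHz.
k=2: 24.5 MHz, 33.5 MHz.
k=3: 39 MHz, 48 MHz.
k=4: 53.5 MHz, 62.5 MHz.
Within [14.5 MHz, 40.5 MHz]: 19 MHz, 24.5 MHz, 33.5 MHz, 39 MHz.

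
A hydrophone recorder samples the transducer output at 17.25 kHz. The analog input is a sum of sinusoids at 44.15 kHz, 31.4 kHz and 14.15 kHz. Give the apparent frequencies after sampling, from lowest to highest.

fs/2 = 8.625 kHz.
44.15 kHz mod fs = 9.65 kHz.
9.65 kHz > fs/2 = 8.625 kHz, folds to fs − 9.65 kHz = 7.6 kHz.
31.4 kHz mod fs = 14.15 kHz.
14.15 kHz > fs/2 = 8.625 kHz, folds to fs − 14.15 kHz = 3.1 kHz.
14.15 kHz > fs/2 = 8.625 kHz, folds to fs − 14.15 kHz = 3.1 kHz.
Distinct values: {3.1 kHz, 7.6 kHz}.

3.1 kHz, 7.6 kHz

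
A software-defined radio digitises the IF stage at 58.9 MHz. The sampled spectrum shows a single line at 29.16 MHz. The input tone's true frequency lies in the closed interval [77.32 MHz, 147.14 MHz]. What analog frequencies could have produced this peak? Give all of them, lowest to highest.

Frequencies that alias to 29.16 MHz are k·fs ± 29.16 MHz for integer k ≥ 0.
k=0: 29.16 MHz.
k=1: 29.74 MHz, 88.06 MHz.
k=2: 88.64 MHz, 146.96 MHz.
k=3: 147.54 MHz, 205.86 MHz.
Within [77.32 MHz, 147.14 MHz]: 88.06 MHz, 88.64 MHz, 146.96 MHz.

88.06 MHz, 88.64 MHz, 146.96 MHz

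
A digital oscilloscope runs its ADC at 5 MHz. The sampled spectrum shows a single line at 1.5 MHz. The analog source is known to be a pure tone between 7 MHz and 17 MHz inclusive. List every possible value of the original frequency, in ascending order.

Frequencies that alias to 1.5 MHz are k·fs ± 1.5 MHz for integer k ≥ 0.
k=0: 1.5 MHz.
k=1: 3.5 MHz, 6.5 MHz.
k=2: 8.5 MHz, 11.5 MHz.
k=3: 13.5 MHz, 16.5 MHz.
k=4: 18.5 MHz, 21.5 MHz.
Within [7 MHz, 17 MHz]: 8.5 MHz, 11.5 MHz, 13.5 MHz, 16.5 MHz.

8.5 MHz, 11.5 MHz, 13.5 MHz, 16.5 MHz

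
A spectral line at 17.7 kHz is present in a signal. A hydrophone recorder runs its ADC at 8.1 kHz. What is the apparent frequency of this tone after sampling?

17.7 kHz mod fs = 1.5 kHz.
1.5 kHz ≤ fs/2 = 4.05 kHz, appears at 1.5 kHz.

1.5 kHz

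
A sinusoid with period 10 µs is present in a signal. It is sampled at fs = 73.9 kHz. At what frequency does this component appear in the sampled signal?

T = 10 µs → f = 1/T = 100 kHz.
100 kHz mod fs = 26.1 kHz.
26.1 kHz ≤ fs/2 = 36.95 kHz, appears at 26.1 kHz.

26.1 kHz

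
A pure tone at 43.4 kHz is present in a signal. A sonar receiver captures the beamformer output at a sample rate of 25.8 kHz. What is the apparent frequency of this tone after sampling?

43.4 kHz mod fs = 17.6 kHz.
17.6 kHz > fs/2 = 12.9 kHz, folds to fs − 17.6 kHz = 8.2 kHz.

8.2 kHz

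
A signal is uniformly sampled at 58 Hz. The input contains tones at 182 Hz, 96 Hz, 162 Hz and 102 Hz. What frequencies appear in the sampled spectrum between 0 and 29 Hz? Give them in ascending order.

8 Hz, 12 Hz, 14 Hz, 20 Hz

fs/2 = 29 Hz.
182 Hz mod fs = 8 Hz.
8 Hz ≤ fs/2 = 29 Hz, appears at 8 Hz.
96 Hz mod fs = 38 Hz.
38 Hz > fs/2 = 29 Hz, folds to fs − 38 Hz = 20 Hz.
162 Hz mod fs = 46 Hz.
46 Hz > fs/2 = 29 Hz, folds to fs − 46 Hz = 12 Hz.
102 Hz mod fs = 44 Hz.
44 Hz > fs/2 = 29 Hz, folds to fs − 44 Hz = 14 Hz.
Distinct values: {8 Hz, 12 Hz, 14 Hz, 20 Hz}.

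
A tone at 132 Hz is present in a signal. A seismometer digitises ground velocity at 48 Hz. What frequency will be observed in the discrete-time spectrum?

132 Hz mod fs = 36 Hz.
36 Hz > fs/2 = 24 Hz, folds to fs − 36 Hz = 12 Hz.

12 Hz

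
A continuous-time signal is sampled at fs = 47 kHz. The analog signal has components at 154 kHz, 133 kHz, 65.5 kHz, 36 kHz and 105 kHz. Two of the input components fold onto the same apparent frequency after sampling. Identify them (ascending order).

fs/2 = 23.5 kHz.
154 kHz mod fs = 13 kHz.
13 kHz ≤ fs/2 = 23.5 kHz, appears at 13 kHz.
133 kHz mod fs = 39 kHz.
39 kHz > fs/2 = 23.5 kHz, folds to fs − 39 kHz = 8 kHz.
65.5 kHz mod fs = 18.5 kHz.
18.5 kHz ≤ fs/2 = 23.5 kHz, appears at 18.5 kHz.
36 kHz > fs/2 = 23.5 kHz, folds to fs − 36 kHz = 11 kHz.
105 kHz mod fs = 11 kHz.
11 kHz ≤ fs/2 = 23.5 kHz, appears at 11 kHz.
36 kHz and 105 kHz both map to 11 kHz.

36 kHz, 105 kHz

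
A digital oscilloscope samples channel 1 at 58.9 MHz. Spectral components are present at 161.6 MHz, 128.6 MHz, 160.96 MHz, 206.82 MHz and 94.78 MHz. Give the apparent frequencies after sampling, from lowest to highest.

10.8 MHz, 15.1 MHz, 15.74 MHz, 23.02 MHz, 28.78 MHz

fs/2 = 29.45 MHz.
161.6 MHz mod fs = 43.8 MHz.
43.8 MHz > fs/2 = 29.45 MHz, folds to fs − 43.8 MHz = 15.1 MHz.
128.6 MHz mod fs = 10.8 MHz.
10.8 MHz ≤ fs/2 = 29.45 MHz, appears at 10.8 MHz.
160.96 MHz mod fs = 43.16 MHz.
43.16 MHz > fs/2 = 29.45 MHz, folds to fs − 43.16 MHz = 15.74 MHz.
206.82 MHz mod fs = 30.12 MHz.
30.12 MHz > fs/2 = 29.45 MHz, folds to fs − 30.12 MHz = 28.78 MHz.
94.78 MHz mod fs = 35.88 MHz.
35.88 MHz > fs/2 = 29.45 MHz, folds to fs − 35.88 MHz = 23.02 MHz.
Distinct values: {10.8 MHz, 15.1 MHz, 15.74 MHz, 23.02 MHz, 28.78 MHz}.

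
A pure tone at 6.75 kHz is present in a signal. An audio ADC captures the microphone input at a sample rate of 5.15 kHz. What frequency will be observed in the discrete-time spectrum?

6.75 kHz mod fs = 1.6 kHz.
1.6 kHz ≤ fs/2 = 2.575 kHz, appears at 1.6 kHz.

1.6 kHz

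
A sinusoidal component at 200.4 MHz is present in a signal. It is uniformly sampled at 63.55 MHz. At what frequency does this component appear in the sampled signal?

9.75 MHz

200.4 MHz mod fs = 9.75 MHz.
9.75 MHz ≤ fs/2 = 31.775 MHz, appears at 9.75 MHz.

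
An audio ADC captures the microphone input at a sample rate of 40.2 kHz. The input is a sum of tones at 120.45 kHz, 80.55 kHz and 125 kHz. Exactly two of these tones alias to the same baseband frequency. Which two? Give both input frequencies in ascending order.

fs/2 = 20.1 kHz.
120.45 kHz mod fs = 40.05 kHz.
40.05 kHz > fs/2 = 20.1 kHz, folds to fs − 40.05 kHz = 0.15 kHz.
80.55 kHz mod fs = 0.15 kHz.
0.15 kHz ≤ fs/2 = 20.1 kHz, appears at 0.15 kHz.
125 kHz mod fs = 4.4 kHz.
4.4 kHz ≤ fs/2 = 20.1 kHz, appears at 4.4 kHz.
80.55 kHz and 120.45 kHz both map to 0.15 kHz.

80.55 kHz, 120.45 kHz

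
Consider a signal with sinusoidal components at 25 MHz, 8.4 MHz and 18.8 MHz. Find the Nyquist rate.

50 MHz

Highest-frequency component: 25 MHz.
Nyquist rate = 2 × 25 MHz = 50 MHz.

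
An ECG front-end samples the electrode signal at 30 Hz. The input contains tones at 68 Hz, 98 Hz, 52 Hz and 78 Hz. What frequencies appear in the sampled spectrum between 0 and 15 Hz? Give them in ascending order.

8 Hz, 12 Hz

fs/2 = 15 Hz.
68 Hz mod fs = 8 Hz.
8 Hz ≤ fs/2 = 15 Hz, appears at 8 Hz.
98 Hz mod fs = 8 Hz.
8 Hz ≤ fs/2 = 15 Hz, appears at 8 Hz.
52 Hz mod fs = 22 Hz.
22 Hz > fs/2 = 15 Hz, folds to fs − 22 Hz = 8 Hz.
78 Hz mod fs = 18 Hz.
18 Hz > fs/2 = 15 Hz, folds to fs − 18 Hz = 12 Hz.
Distinct values: {8 Hz, 12 Hz}.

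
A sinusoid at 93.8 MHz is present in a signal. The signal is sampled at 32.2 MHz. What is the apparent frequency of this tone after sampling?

93.8 MHz mod fs = 29.4 MHz.
29.4 MHz > fs/2 = 16.1 MHz, folds to fs − 29.4 MHz = 2.8 MHz.

2.8 MHz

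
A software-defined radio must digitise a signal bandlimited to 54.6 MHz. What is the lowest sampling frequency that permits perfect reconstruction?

Nyquist rate = 2 × 54.6 MHz = 109.2 MHz.

109.2 MHz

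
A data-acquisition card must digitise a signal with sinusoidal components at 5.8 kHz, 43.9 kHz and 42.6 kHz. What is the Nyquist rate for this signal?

Highest-frequency component: 43.9 kHz.
Nyquist rate = 2 × 43.9 kHz = 87.8 kHz.

87.8 kHz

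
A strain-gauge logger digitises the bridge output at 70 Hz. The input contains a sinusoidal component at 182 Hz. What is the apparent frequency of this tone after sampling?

182 Hz mod fs = 42 Hz.
42 Hz > fs/2 = 35 Hz, folds to fs − 42 Hz = 28 Hz.

28 Hz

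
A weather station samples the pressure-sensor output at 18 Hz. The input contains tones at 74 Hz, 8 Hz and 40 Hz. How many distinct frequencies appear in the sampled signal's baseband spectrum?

fs/2 = 9 Hz.
74 Hz mod fs = 2 Hz.
2 Hz ≤ fs/2 = 9 Hz, appears at 2 Hz.
8 Hz ≤ fs/2 = 9 Hz, passes unchanged.
40 Hz mod fs = 4 Hz.
4 Hz ≤ fs/2 = 9 Hz, appears at 4 Hz.
Distinct values: {2 Hz, 4 Hz, 8 Hz} → 3.

3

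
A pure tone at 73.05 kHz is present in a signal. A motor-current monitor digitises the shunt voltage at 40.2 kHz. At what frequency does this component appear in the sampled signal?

7.35 kHz

73.05 kHz mod fs = 32.85 kHz.
32.85 kHz > fs/2 = 20.1 kHz, folds to fs − 32.85 kHz = 7.35 kHz.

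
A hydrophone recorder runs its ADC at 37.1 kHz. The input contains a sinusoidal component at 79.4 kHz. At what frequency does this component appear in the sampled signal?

79.4 kHz mod fs = 5.2 kHz.
5.2 kHz ≤ fs/2 = 18.55 kHz, appears at 5.2 kHz.

5.2 kHz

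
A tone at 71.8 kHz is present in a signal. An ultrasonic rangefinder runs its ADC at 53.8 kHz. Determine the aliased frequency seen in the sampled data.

71.8 kHz mod fs = 18 kHz.
18 kHz ≤ fs/2 = 26.9 kHz, appears at 18 kHz.

18 kHz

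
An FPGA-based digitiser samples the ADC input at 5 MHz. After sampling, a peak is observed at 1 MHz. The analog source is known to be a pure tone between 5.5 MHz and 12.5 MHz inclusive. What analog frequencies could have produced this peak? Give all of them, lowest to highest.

6 MHz, 9 MHz, 11 MHz

Frequencies that alias to 1 MHz are k·fs ± 1 MHz for integer k ≥ 0.
k=0: 1 MHz.
k=1: 4 MHz, 6 MHz.
k=2: 9 MHz, 11 MHz.
k=3: 14 MHz, 16 MHz.
Within [5.5 MHz, 12.5 MHz]: 6 MHz, 9 MHz, 11 MHz.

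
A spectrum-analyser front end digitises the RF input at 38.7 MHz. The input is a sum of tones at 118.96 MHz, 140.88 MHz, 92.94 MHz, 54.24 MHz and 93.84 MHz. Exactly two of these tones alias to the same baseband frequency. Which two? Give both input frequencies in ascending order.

54.24 MHz, 92.94 MHz

fs/2 = 19.35 MHz.
118.96 MHz mod fs = 2.86 MHz.
2.86 MHz ≤ fs/2 = 19.35 MHz, appears at 2.86 MHz.
140.88 MHz mod fs = 24.78 MHz.
24.78 MHz > fs/2 = 19.35 MHz, folds to fs − 24.78 MHz = 13.92 MHz.
92.94 MHz mod fs = 15.54 MHz.
15.54 MHz ≤ fs/2 = 19.35 MHz, appears at 15.54 MHz.
54.24 MHz mod fs = 15.54 MHz.
15.54 MHz ≤ fs/2 = 19.35 MHz, appears at 15.54 MHz.
93.84 MHz mod fs = 16.44 MHz.
16.44 MHz ≤ fs/2 = 19.35 MHz, appears at 16.44 MHz.
54.24 MHz and 92.94 MHz both map to 15.54 MHz.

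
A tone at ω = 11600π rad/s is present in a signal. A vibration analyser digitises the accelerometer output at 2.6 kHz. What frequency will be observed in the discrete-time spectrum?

ω = 11600π rad/s → f = ω/(2π) = 5800 Hz = 5.8 kHz.
5.8 kHz mod fs = 0.6 kHz.
0.6 kHz ≤ fs/2 = 1.3 kHz, appears at 0.6 kHz.

0.6 kHz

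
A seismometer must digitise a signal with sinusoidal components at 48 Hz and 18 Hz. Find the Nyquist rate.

96 Hz

Highest-frequency component: 48 Hz.
Nyquist rate = 2 × 48 Hz = 96 Hz.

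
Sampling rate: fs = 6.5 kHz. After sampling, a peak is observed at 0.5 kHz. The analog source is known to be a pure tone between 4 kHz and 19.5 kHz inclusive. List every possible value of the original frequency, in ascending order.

6 kHz, 7 kHz, 12.5 kHz, 13.5 kHz, 19 kHz

Frequencies that alias to 0.5 kHz are k·fs ± 0.5 kHz for integer k ≥ 0.
k=0: 0.5 kHz.
k=1: 6 kHz, 7 kHz.
k=2: 12.5 kHz, 13.5 kHz.
k=3: 19 kHz, 20 kHz.
k=4: 25.5 kHz, 26.5 kHz.
Within [4 kHz, 19.5 kHz]: 6 kHz, 7 kHz, 12.5 kHz, 13.5 kHz, 19 kHz.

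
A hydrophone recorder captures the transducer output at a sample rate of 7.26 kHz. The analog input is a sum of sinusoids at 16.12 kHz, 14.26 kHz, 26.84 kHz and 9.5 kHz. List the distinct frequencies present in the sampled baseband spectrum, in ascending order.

0.26 kHz, 1.6 kHz, 2.2 kHz, 2.24 kHz

fs/2 = 3.63 kHz.
16.12 kHz mod fs = 1.6 kHz.
1.6 kHz ≤ fs/2 = 3.63 kHz, appears at 1.6 kHz.
14.26 kHz mod fs = 7 kHz.
7 kHz > fs/2 = 3.63 kHz, folds to fs − 7 kHz = 0.26 kHz.
26.84 kHz mod fs = 5.06 kHz.
5.06 kHz > fs/2 = 3.63 kHz, folds to fs − 5.06 kHz = 2.2 kHz.
9.5 kHz mod fs = 2.24 kHz.
2.24 kHz ≤ fs/2 = 3.63 kHz, appears at 2.24 kHz.
Distinct values: {0.26 kHz, 1.6 kHz, 2.2 kHz, 2.24 kHz}.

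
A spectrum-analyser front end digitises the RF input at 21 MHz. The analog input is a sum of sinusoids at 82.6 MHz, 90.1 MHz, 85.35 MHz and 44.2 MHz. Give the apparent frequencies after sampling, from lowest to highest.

1.35 MHz, 1.4 MHz, 2.2 MHz, 6.1 MHz

fs/2 = 10.5 MHz.
82.6 MHz mod fs = 19.6 MHz.
19.6 MHz > fs/2 = 10.5 MHz, folds to fs − 19.6 MHz = 1.4 MHz.
90.1 MHz mod fs = 6.1 MHz.
6.1 MHz ≤ fs/2 = 10.5 MHz, appears at 6.1 MHz.
85.35 MHz mod fs = 1.35 MHz.
1.35 MHz ≤ fs/2 = 10.5 MHz, appears at 1.35 MHz.
44.2 MHz mod fs = 2.2 MHz.
2.2 MHz ≤ fs/2 = 10.5 MHz, appears at 2.2 MHz.
Distinct values: {1.35 MHz, 1.4 MHz, 2.2 MHz, 6.1 MHz}.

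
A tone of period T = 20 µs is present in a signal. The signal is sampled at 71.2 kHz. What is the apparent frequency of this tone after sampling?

21.2 kHz

T = 20 µs → f = 1/T = 50 kHz.
50 kHz > fs/2 = 35.6 kHz, folds to fs − 50 kHz = 21.2 kHz.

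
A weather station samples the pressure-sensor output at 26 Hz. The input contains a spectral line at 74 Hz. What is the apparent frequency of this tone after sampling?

74 Hz mod fs = 22 Hz.
22 Hz > fs/2 = 13 Hz, folds to fs − 22 Hz = 4 Hz.

4 Hz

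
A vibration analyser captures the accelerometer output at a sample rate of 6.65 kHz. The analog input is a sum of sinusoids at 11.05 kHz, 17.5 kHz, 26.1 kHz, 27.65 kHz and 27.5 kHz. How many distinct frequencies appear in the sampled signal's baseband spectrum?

5

fs/2 = 3.325 kHz.
11.05 kHz mod fs = 4.4 kHz.
4.4 kHz > fs/2 = 3.325 kHz, folds to fs − 4.4 kHz = 2.25 kHz.
17.5 kHz mod fs = 4.2 kHz.
4.2 kHz > fs/2 = 3.325 kHz, folds to fs − 4.2 kHz = 2.45 kHz.
26.1 kHz mod fs = 6.15 kHz.
6.15 kHz > fs/2 = 3.325 kHz, folds to fs − 6.15 kHz = 0.5 kHz.
27.65 kHz mod fs = 1.05 kHz.
1.05 kHz ≤ fs/2 = 3.325 kHz, appears at 1.05 kHz.
27.5 kHz mod fs = 0.9 kHz.
0.9 kHz ≤ fs/2 = 3.325 kHz, appears at 0.9 kHz.
Distinct values: {0.5 kHz, 0.9 kHz, 1.05 kHz, 2.25 kHz, 2.45 kHz} → 5.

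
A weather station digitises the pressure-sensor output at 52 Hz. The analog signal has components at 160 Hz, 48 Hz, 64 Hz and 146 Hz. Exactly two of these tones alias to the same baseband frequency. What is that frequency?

fs/2 = 26 Hz.
160 Hz mod fs = 4 Hz.
4 Hz ≤ fs/2 = 26 Hz, appears at 4 Hz.
48 Hz > fs/2 = 26 Hz, folds to fs − 48 Hz = 4 Hz.
64 Hz mod fs = 12 Hz.
12 Hz ≤ fs/2 = 26 Hz, appears at 12 Hz.
146 Hz mod fs = 42 Hz.
42 Hz > fs/2 = 26 Hz, folds to fs − 42 Hz = 10 Hz.
48 Hz and 160 Hz both map to 4 Hz.

4 Hz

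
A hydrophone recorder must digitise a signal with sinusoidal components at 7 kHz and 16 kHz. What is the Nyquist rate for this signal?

32 kHz

Highest-frequency component: 16 kHz.
Nyquist rate = 2 × 16 kHz = 32 kHz.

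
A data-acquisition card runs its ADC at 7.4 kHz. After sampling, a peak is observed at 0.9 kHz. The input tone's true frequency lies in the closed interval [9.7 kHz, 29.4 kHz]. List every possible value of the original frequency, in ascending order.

13.9 kHz, 15.7 kHz, 21.3 kHz, 23.1 kHz, 28.7 kHz

Frequencies that alias to 0.9 kHz are k·fs ± 0.9 kHz for integer k ≥ 0.
k=0: 0.9 kHz.
k=1: 6.5 kHz, 8.3 kHz.
k=2: 13.9 kHz, 15.7 kHz.
k=3: 21.3 kHz, 23.1 kHz.
k=4: 28.7 kHz, 30.5 kHz.
k=5: 36.1 kHz, 37.9 kHz.
Within [9.7 kHz, 29.4 kHz]: 13.9 kHz, 15.7 kHz, 21.3 kHz, 23.1 kHz, 28.7 kHz.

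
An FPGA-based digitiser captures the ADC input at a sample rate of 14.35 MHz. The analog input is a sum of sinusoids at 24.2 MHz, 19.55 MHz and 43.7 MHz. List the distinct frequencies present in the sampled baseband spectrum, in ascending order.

0.65 MHz, 4.5 MHz, 5.2 MHz

fs/2 = 7.175 MHz.
24.2 MHz mod fs = 9.85 MHz.
9.85 MHz > fs/2 = 7.175 MHz, folds to fs − 9.85 MHz = 4.5 MHz.
19.55 MHz mod fs = 5.2 MHz.
5.2 MHz ≤ fs/2 = 7.175 MHz, appears at 5.2 MHz.
43.7 MHz mod fs = 0.65 MHz.
0.65 MHz ≤ fs/2 = 7.175 MHz, appears at 0.65 MHz.
Distinct values: {0.65 MHz, 4.5 MHz, 5.2 MHz}.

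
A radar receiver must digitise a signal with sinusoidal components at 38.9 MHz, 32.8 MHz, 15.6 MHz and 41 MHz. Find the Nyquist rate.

Highest-frequency component: 41 MHz.
Nyquist rate = 2 × 41 MHz = 82 MHz.

82 MHz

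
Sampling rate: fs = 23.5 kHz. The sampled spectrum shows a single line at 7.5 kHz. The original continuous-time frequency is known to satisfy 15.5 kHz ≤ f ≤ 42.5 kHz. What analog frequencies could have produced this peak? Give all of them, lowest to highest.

Frequencies that alias to 7.5 kHz are k·fs ± 7.5 kHz for integer k ≥ 0.
k=0: 7.5 kHz.
k=1: 16 kHz, 31 kHz.
k=2: 39.5 kHz, 54.5 kHz.
k=3: 63 kHz, 78 kHz.
Within [15.5 kHz, 42.5 kHz]: 16 kHz, 31 kHz, 39.5 kHz.

16 kHz, 31 kHz, 39.5 kHz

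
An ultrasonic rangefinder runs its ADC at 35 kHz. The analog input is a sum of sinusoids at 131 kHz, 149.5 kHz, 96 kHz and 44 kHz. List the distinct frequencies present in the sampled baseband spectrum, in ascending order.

fs/2 = 17.5 kHz.
131 kHz mod fs = 26 kHz.
26 kHz > fs/2 = 17.5 kHz, folds to fs − 26 kHz = 9 kHz.
149.5 kHz mod fs = 9.5 kHz.
9.5 kHz ≤ fs/2 = 17.5 kHz, appears at 9.5 kHz.
96 kHz mod fs = 26 kHz.
26 kHz > fs/2 = 17.5 kHz, folds to fs − 26 kHz = 9 kHz.
44 kHz mod fs = 9 kHz.
9 kHz ≤ fs/2 = 17.5 kHz, appears at 9 kHz.
Distinct values: {9 kHz, 9.5 kHz}.

9 kHz, 9.5 kHz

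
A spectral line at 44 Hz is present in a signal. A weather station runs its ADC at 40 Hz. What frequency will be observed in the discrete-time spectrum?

44 Hz mod fs = 4 Hz.
4 Hz ≤ fs/2 = 20 Hz, appears at 4 Hz.

4 Hz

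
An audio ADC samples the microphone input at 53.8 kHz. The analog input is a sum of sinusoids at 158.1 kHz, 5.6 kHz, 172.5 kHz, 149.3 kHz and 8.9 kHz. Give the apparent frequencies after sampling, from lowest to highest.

3.3 kHz, 5.6 kHz, 8.9 kHz, 11.1 kHz, 12.1 kHz

fs/2 = 26.9 kHz.
158.1 kHz mod fs = 50.5 kHz.
50.5 kHz > fs/2 = 26.9 kHz, folds to fs − 50.5 kHz = 3.3 kHz.
5.6 kHz ≤ fs/2 = 26.9 kHz, passes unchanged.
172.5 kHz mod fs = 11.1 kHz.
11.1 kHz ≤ fs/2 = 26.9 kHz, appears at 11.1 kHz.
149.3 kHz mod fs = 41.7 kHz.
41.7 kHz > fs/2 = 26.9 kHz, folds to fs − 41.7 kHz = 12.1 kHz.
8.9 kHz ≤ fs/2 = 26.9 kHz, passes unchanged.
Distinct values: {3.3 kHz, 5.6 kHz, 8.9 kHz, 11.1 kHz, 12.1 kHz}.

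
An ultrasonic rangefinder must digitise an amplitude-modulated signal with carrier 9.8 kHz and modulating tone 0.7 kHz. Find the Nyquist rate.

21 kHz

AM sidebands sit at fc ± fm = 9.1 kHz and 10.5 kHz.
Highest-frequency component: 10.5 kHz.
Nyquist rate = 2 × 10.5 kHz = 21 kHz.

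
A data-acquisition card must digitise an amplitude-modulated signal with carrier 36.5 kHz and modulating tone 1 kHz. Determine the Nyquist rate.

75 kHz

AM sidebands sit at fc ± fm = 35.5 kHz and 37.5 kHz.
Highest-frequency component: 37.5 kHz.
Nyquist rate = 2 × 37.5 kHz = 75 kHz.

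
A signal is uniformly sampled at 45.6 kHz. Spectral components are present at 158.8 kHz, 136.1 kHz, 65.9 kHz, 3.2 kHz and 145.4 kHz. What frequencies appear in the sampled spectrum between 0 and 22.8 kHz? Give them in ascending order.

fs/2 = 22.8 kHz.
158.8 kHz mod fs = 22 kHz.
22 kHz ≤ fs/2 = 22.8 kHz, appears at 22 kHz.
136.1 kHz mod fs = 44.9 kHz.
44.9 kHz > fs/2 = 22.8 kHz, folds to fs − 44.9 kHz = 0.7 kHz.
65.9 kHz mod fs = 20.3 kHz.
20.3 kHz ≤ fs/2 = 22.8 kHz, appears at 20.3 kHz.
3.2 kHz ≤ fs/2 = 22.8 kHz, passes unchanged.
145.4 kHz mod fs = 8.6 kHz.
8.6 kHz ≤ fs/2 = 22.8 kHz, appears at 8.6 kHz.
Distinct values: {0.7 kHz, 3.2 kHz, 8.6 kHz, 20.3 kHz, 22 kHz}.

0.7 kHz, 3.2 kHz, 8.6 kHz, 20.3 kHz, 22 kHz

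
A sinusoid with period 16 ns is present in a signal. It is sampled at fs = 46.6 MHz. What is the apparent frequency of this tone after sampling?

15.9 MHz

T = 16 ns → f = 1/T = 62.5 MHz.
62.5 MHz mod fs = 15.9 MHz.
15.9 MHz ≤ fs/2 = 23.3 MHz, appears at 15.9 MHz.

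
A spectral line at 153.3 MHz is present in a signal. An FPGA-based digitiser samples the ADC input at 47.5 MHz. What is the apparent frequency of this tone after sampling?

10.8 MHz

153.3 MHz mod fs = 10.8 MHz.
10.8 MHz ≤ fs/2 = 23.75 MHz, appears at 10.8 MHz.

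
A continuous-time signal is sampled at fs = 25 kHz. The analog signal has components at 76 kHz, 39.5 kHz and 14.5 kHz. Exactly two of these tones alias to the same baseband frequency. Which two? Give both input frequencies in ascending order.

14.5 kHz, 39.5 kHz

fs/2 = 12.5 kHz.
76 kHz mod fs = 1 kHz.
1 kHz ≤ fs/2 = 12.5 kHz, appears at 1 kHz.
39.5 kHz mod fs = 14.5 kHz.
14.5 kHz > fs/2 = 12.5 kHz, folds to fs − 14.5 kHz = 10.5 kHz.
14.5 kHz > fs/2 = 12.5 kHz, folds to fs − 14.5 kHz = 10.5 kHz.
14.5 kHz and 39.5 kHz both map to 10.5 kHz.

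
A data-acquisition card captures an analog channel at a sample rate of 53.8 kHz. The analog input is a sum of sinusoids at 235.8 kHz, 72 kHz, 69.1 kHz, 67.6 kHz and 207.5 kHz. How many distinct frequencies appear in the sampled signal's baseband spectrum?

5

fs/2 = 26.9 kHz.
235.8 kHz mod fs = 20.6 kHz.
20.6 kHz ≤ fs/2 = 26.9 kHz, appears at 20.6 kHz.
72 kHz mod fs = 18.2 kHz.
18.2 kHz ≤ fs/2 = 26.9 kHz, appears at 18.2 kHz.
69.1 kHz mod fs = 15.3 kHz.
15.3 kHz ≤ fs/2 = 26.9 kHz, appears at 15.3 kHz.
67.6 kHz mod fs = 13.8 kHz.
13.8 kHz ≤ fs/2 = 26.9 kHz, appears at 13.8 kHz.
207.5 kHz mod fs = 46.1 kHz.
46.1 kHz > fs/2 = 26.9 kHz, folds to fs − 46.1 kHz = 7.7 kHz.
Distinct values: {7.7 kHz, 13.8 kHz, 15.3 kHz, 18.2 kHz, 20.6 kHz} → 5.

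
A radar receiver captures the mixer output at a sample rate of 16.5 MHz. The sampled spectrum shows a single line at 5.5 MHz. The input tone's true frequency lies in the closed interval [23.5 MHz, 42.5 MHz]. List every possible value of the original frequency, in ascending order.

27.5 MHz, 38.5 MHz

Frequencies that alias to 5.5 MHz are k·fs ± 5.5 MHz for integer k ≥ 0.
k=0: 5.5 MHz.
k=1: 11 MHz, 22 MHz.
k=2: 27.5 MHz, 38.5 MHz.
k=3: 44 MHz, 55 MHz.
Within [23.5 MHz, 42.5 MHz]: 27.5 MHz, 38.5 MHz.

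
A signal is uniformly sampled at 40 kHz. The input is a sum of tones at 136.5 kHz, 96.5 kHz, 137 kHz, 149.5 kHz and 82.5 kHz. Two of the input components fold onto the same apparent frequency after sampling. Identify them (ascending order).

96.5 kHz, 136.5 kHz

fs/2 = 20 kHz.
136.5 kHz mod fs = 16.5 kHz.
16.5 kHz ≤ fs/2 = 20 kHz, appears at 16.5 kHz.
96.5 kHz mod fs = 16.5 kHz.
16.5 kHz ≤ fs/2 = 20 kHz, appears at 16.5 kHz.
137 kHz mod fs = 17 kHz.
17 kHz ≤ fs/2 = 20 kHz, appears at 17 kHz.
149.5 kHz mod fs = 29.5 kHz.
29.5 kHz > fs/2 = 20 kHz, folds to fs − 29.5 kHz = 10.5 kHz.
82.5 kHz mod fs = 2.5 kHz.
2.5 kHz ≤ fs/2 = 20 kHz, appears at 2.5 kHz.
96.5 kHz and 136.5 kHz both map to 16.5 kHz.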